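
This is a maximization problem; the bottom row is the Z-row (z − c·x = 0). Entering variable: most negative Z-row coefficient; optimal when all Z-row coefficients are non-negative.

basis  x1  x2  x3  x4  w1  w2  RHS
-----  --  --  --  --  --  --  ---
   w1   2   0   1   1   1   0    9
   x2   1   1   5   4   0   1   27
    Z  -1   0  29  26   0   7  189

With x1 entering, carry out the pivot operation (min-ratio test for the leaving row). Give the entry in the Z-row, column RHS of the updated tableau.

Ratio test on column x1 — row 1: 9/2 = 9/2; row 2: 27/1 = 27. Minimum is 9/2 at row 1 (w1 leaves); pivot element 2.
Divide row 1 by 2; eliminate column x1 from the other rows.
Z-row update in column RHS: 189 − (-1)·(9/2) = 387/2.

387/2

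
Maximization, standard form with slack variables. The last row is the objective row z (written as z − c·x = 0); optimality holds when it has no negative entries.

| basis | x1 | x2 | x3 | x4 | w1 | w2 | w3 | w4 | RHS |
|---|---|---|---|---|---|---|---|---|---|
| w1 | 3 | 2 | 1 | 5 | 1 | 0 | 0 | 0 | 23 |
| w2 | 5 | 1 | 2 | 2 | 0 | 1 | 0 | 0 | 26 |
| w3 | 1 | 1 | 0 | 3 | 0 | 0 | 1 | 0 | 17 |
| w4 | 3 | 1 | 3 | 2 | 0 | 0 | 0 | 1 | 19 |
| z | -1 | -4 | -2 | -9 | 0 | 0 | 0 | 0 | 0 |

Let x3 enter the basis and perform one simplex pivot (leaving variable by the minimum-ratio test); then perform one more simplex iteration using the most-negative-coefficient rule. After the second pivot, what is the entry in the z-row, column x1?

Ratio test on column x3 — row 1: 23/1 = 23; row 2: 26/2 = 13; row 3: entry 0 ≤ 0; row 4: 19/3 = 19/3. Minimum is 19/3 at row 4 (w4 leaves); pivot element 3.
Divide row 4 by 3; eliminate column x3 from the other rows.
Second iteration: most negative z-row entry is -23/3 in column x4, so x4 enters.
Ratio test on column x4 — row 1: (50/3)/(13/3) = 50/13; row 2: (40/3)/(2/3) = 20; row 3: 17/3 = 17/3; row 4: (19/3)/(2/3) = 19/2. Minimum is 50/13 at row 1 (w1 leaves); pivot element 13/3.
Divide row 1 by 13/3; eliminate column x4 from the other rows.
After both pivots, the entry at the z-row, column x1 is 59/13.

59/13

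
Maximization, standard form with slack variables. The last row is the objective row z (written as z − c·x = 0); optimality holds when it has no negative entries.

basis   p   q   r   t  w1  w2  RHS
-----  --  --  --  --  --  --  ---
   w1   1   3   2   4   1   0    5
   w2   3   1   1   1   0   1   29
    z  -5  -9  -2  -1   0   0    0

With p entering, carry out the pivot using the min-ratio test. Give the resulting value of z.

Ratio test on column p — row 1: 5/1 = 5; row 2: 29/3 = 29/3. Minimum is 5 at row 1 (w1 leaves); pivot element 1.
Pivot on row 1; the z-row RHS becomes 0 − (-5)·5 = 25.

25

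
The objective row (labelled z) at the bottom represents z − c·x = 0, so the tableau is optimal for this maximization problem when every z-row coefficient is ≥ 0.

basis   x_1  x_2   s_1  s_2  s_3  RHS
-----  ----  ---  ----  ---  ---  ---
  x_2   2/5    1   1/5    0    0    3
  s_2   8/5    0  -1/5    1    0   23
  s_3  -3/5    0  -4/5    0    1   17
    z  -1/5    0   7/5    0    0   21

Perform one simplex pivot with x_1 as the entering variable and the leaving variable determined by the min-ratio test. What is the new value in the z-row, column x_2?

1/2

Ratio test on column x_1 — row 1: 3/(2/5) = 15/2; row 2: 23/(8/5) = 115/8; row 3: entry -3/5 ≤ 0. Minimum is 15/2 at row 1 (x_2 leaves); pivot element 2/5.
Divide row 1 by 2/5; eliminate column x_1 from the other rows.
z-row update in column x_2: 0 − (-1/5)·(5/2) = 1/2.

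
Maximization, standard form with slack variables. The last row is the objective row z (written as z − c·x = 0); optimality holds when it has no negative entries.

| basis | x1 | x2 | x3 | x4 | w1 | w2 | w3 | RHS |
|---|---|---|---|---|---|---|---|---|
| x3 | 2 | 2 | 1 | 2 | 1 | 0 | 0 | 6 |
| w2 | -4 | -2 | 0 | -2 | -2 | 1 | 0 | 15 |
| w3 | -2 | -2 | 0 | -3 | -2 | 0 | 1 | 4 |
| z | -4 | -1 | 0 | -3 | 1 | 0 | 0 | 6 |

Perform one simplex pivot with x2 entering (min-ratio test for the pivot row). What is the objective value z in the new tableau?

Ratio test on column x2 — row 1: 6/2 = 3; row 2: entry -2 ≤ 0; row 3: entry -2 ≤ 0. Minimum is 3 at row 1 (x3 leaves); pivot element 2.
Pivot on row 1; the z-row RHS becomes 6 − (-1)·3 = 9.

9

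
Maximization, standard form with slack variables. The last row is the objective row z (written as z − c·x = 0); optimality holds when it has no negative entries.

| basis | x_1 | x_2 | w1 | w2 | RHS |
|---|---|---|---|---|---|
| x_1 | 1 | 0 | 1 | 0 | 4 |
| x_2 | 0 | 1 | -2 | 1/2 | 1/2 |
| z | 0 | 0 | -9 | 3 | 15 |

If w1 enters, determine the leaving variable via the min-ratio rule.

Column w1 entries and ratios — x_1: 4/1 = 4; x_2: -2 ≤ 0, skip.
Smallest ratio is 4 in the row of x_1, so x_1 leaves.

x_1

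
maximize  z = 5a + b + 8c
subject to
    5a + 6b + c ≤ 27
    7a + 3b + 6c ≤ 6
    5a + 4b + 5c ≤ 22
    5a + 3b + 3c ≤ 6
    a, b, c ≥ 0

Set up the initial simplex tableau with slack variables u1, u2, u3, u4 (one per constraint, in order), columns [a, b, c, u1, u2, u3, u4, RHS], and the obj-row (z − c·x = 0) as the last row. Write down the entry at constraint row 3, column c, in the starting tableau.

Constraint 3 has coefficient 5 on c.

5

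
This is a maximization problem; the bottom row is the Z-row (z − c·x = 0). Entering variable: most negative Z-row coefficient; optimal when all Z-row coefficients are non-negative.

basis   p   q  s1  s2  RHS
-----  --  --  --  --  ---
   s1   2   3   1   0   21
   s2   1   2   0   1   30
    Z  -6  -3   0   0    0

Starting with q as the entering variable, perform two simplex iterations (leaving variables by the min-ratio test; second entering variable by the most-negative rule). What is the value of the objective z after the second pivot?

63

Ratio test on column q — row 1: 21/3 = 7; row 2: 30/2 = 15. Minimum is 7 at row 1 (s1 leaves); pivot element 3.
Pivot on row 1; the Z-row RHS becomes 0 − (-3)·7 = 21.
Next entering variable (most negative Z-row entry -4): p.
Ratio test on column p — row 1: 7/(2/3) = 21/2; row 2: entry -1/3 ≤ 0. Minimum is 21/2 at row 1 (q leaves); pivot element 2/3.
After the second pivot the Z-row RHS is 21 − (-4)·(21/2) = 63.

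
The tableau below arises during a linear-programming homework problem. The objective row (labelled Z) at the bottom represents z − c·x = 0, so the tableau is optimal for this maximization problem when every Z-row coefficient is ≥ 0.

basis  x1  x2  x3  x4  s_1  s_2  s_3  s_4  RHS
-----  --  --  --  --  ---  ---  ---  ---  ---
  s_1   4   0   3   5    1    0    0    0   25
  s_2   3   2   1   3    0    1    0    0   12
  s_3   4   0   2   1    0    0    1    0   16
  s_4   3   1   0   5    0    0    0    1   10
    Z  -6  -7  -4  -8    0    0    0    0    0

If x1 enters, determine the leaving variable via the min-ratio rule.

Column x1 entries and ratios — s_1: 25/4 = 25/4; s_2: 12/3 = 4; s_3: 16/4 = 4; s_4: 10/3 = 10/3.
Smallest ratio is 10/3 in the row of s_4, so s_4 leaves.

s_4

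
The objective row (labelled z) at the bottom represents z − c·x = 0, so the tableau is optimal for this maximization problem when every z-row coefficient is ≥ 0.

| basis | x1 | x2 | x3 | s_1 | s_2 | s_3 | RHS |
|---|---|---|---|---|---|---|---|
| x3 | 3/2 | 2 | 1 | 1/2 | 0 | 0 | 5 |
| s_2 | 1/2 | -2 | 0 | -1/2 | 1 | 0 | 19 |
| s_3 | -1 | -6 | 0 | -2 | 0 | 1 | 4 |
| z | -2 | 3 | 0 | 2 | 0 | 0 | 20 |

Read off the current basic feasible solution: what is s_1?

s_1 is not in the basis, so in the current basic feasible solution s_1 = 0.

0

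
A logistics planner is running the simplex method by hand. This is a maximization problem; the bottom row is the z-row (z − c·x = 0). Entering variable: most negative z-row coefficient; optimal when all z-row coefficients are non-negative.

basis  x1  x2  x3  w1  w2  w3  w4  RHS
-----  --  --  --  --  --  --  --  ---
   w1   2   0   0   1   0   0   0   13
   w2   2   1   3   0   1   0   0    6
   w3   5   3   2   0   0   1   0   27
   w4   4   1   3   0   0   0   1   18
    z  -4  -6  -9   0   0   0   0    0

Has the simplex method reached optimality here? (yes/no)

The z-row has a negative entry -9 in column x3, so it is not optimal.

no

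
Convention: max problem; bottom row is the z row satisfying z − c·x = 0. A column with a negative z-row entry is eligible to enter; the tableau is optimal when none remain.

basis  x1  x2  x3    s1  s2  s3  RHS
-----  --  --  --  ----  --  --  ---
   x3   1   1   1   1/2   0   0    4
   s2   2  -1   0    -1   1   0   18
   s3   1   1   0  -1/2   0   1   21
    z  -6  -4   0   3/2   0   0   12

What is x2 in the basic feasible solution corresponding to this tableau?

0

x2 is not in the basis, so in the current basic feasible solution x2 = 0.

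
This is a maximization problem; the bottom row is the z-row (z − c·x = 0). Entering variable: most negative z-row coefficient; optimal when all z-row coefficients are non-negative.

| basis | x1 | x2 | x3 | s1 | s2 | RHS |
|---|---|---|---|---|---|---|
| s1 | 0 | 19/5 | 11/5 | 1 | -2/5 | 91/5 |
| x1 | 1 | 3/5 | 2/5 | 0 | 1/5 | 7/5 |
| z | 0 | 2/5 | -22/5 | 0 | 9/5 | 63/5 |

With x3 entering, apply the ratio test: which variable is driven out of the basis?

x1

Column x3 entries and ratios — s1: (91/5)/(11/5) = 91/11; x1: (7/5)/(2/5) = 7/2.
Smallest ratio is 7/2 in the row of x1, so x1 leaves.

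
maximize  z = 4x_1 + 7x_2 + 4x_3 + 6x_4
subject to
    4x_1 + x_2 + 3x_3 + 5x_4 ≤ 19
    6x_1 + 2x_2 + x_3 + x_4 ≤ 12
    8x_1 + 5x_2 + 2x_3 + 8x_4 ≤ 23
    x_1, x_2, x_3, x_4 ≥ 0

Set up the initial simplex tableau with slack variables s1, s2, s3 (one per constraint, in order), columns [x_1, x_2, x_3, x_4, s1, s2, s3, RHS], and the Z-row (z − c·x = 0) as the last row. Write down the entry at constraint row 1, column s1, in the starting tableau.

1

Slack s1 belongs to constraint 1; its column is the unit vector e_1, so the entry in row 1 is 1.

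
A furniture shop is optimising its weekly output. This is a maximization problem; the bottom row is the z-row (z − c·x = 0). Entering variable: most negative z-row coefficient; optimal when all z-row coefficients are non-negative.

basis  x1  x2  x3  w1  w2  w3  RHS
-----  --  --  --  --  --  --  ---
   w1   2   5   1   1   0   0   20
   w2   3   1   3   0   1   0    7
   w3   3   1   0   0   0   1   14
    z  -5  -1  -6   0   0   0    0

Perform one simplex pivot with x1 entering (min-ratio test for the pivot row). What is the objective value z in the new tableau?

35/3

Ratio test on column x1 — row 1: 20/2 = 10; row 2: 7/3 = 7/3; row 3: 14/3 = 14/3. Minimum is 7/3 at row 2 (w2 leaves); pivot element 3.
Pivot on row 2; the z-row RHS becomes 0 − (-5)·(7/3) = 35/3.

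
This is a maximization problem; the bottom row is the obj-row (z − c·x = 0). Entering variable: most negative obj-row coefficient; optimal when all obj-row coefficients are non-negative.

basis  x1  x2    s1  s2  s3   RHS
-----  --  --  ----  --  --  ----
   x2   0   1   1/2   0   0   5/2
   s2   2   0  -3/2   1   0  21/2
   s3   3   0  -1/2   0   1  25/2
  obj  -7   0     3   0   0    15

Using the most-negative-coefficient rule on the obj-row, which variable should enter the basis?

Negative obj-row entries: x1: -7.
The most negative is -7 in column x1, so x1 enters.

x1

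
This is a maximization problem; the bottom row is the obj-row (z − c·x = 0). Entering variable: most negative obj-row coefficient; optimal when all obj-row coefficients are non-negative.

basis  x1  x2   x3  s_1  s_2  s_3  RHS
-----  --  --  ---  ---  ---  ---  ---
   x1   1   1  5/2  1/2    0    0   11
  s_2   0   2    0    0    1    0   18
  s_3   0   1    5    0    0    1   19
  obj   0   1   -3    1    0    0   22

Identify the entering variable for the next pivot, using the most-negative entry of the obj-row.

Negative obj-row entries: x3: -3.
The most negative is -3 in column x3, so x3 enters.

x3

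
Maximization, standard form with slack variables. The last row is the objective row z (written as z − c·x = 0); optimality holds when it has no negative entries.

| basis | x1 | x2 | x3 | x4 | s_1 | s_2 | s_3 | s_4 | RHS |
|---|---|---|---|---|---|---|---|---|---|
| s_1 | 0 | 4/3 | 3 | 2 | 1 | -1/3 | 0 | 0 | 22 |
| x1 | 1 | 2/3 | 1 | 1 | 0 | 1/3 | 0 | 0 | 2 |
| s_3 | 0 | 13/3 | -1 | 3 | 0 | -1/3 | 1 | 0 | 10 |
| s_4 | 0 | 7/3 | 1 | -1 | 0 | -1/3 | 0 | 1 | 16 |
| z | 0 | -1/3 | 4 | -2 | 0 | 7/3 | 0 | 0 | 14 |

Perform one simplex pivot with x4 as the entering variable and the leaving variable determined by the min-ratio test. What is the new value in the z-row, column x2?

Ratio test on column x4 — row 1: 22/2 = 11; row 2: 2/1 = 2; row 3: 10/3 = 10/3; row 4: entry -1 ≤ 0. Minimum is 2 at row 2 (x1 leaves); pivot element 1.
Divide row 2 by 1; eliminate column x4 from the other rows.
z-row update in column x2: -1/3 − (-2)·(2/3) = 1.

1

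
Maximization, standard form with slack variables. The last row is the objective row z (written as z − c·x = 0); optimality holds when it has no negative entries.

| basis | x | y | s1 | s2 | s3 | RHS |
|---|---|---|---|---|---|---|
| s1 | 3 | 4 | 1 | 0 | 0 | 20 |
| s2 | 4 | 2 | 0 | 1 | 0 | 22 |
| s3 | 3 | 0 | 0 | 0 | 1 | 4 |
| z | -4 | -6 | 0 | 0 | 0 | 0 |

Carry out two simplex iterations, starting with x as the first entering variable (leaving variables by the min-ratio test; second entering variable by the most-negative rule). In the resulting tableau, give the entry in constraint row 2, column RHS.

26/3

Ratio test on column x — row 1: 20/3 = 20/3; row 2: 22/4 = 11/2; row 3: 4/3 = 4/3. Minimum is 4/3 at row 3 (s3 leaves); pivot element 3.
Divide row 3 by 3; eliminate column x from the other rows.
Second iteration: most negative z-row entry is -6 in column y, so y enters.
Ratio test on column y — row 1: 16/4 = 4; row 2: (50/3)/2 = 25/3; row 3: entry 0 ≤ 0. Minimum is 4 at row 1 (s1 leaves); pivot element 4.
Divide row 1 by 4; eliminate column y from the other rows.
After both pivots, the entry at constraint row 2, column RHS is 26/3.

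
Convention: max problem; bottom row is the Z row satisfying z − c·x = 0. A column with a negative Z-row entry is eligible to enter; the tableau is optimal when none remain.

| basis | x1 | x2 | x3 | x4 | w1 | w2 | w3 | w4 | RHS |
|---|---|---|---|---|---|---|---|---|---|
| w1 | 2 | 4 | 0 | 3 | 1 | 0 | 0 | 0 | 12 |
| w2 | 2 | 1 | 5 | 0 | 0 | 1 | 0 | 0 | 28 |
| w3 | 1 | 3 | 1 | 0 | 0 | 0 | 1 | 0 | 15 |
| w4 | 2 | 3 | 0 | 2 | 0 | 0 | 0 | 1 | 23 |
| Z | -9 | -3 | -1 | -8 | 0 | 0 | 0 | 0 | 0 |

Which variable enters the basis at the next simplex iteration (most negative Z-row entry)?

Negative Z-row entries: x1: -9, x2: -3, x3: -1, x4: -8.
The most negative is -9 in column x1, so x1 enters.

x1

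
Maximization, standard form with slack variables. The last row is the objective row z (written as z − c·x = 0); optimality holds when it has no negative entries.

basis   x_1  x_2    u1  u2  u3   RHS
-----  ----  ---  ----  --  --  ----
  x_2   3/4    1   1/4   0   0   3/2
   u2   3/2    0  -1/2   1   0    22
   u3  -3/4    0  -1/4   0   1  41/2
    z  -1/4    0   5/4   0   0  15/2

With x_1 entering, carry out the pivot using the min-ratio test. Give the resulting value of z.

8

Ratio test on column x_1 — row 1: (3/2)/(3/4) = 2; row 2: 22/(3/2) = 44/3; row 3: entry -3/4 ≤ 0. Minimum is 2 at row 1 (x_2 leaves); pivot element 3/4.
Pivot on row 1; the z-row RHS becomes 15/2 − (-1/4)·2 = 8.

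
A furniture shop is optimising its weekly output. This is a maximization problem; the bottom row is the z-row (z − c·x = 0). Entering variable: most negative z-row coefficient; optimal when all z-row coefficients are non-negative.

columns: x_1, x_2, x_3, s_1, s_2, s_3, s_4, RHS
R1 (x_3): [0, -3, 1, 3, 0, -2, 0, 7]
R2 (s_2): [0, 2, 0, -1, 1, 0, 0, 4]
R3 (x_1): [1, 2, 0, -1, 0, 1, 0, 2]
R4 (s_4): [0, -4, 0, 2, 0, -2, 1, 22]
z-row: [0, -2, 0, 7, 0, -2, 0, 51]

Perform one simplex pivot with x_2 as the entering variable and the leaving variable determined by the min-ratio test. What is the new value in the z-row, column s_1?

6

Ratio test on column x_2 — row 1: entry -3 ≤ 0; row 2: 4/2 = 2; row 3: 2/2 = 1; row 4: entry -4 ≤ 0. Minimum is 1 at row 3 (x_1 leaves); pivot element 2.
Divide row 3 by 2; eliminate column x_2 from the other rows.
z-row update in column s_1: 7 − (-2)·(-1/2) = 6.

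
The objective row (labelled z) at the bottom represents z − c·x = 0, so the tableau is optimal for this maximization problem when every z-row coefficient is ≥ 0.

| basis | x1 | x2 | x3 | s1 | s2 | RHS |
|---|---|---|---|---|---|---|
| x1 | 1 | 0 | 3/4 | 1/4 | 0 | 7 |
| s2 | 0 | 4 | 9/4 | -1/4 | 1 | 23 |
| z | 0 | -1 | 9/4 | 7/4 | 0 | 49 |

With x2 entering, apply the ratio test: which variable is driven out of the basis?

s2

Column x2 entries and ratios — x1: 0 ≤ 0, skip; s2: 23/4 = 23/4.
Smallest ratio is 23/4 in the row of s2, so s2 leaves.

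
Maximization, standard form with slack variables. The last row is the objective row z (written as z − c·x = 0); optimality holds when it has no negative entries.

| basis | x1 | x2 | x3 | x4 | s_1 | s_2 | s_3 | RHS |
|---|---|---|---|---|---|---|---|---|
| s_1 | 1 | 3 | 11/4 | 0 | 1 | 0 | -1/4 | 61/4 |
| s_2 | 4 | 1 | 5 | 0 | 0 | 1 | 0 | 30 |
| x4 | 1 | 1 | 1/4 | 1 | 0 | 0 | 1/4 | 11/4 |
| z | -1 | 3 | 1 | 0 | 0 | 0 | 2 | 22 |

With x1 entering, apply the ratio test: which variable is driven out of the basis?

x4

Column x1 entries and ratios — s_1: (61/4)/1 = 61/4; s_2: 30/4 = 15/2; x4: (11/4)/1 = 11/4.
Smallest ratio is 11/4 in the row of x4, so x4 leaves.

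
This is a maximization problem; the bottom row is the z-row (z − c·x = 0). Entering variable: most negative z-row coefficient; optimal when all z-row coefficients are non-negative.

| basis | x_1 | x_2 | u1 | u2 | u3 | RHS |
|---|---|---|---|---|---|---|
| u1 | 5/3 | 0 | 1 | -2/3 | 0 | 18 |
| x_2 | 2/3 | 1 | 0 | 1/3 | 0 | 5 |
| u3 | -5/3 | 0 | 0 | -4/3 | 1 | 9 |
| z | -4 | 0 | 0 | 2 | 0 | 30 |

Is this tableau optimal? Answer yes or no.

The z-row has a negative entry -4 in column x_1, so it is not optimal.

no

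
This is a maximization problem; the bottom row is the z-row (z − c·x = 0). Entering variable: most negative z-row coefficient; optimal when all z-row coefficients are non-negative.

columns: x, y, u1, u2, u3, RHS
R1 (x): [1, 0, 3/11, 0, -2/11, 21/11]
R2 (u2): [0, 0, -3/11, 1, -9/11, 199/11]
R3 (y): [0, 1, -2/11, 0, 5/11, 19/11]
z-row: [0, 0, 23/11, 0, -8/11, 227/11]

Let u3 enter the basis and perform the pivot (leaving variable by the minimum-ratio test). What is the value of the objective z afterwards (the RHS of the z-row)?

Ratio test on column u3 — row 1: entry -2/11 ≤ 0; row 2: entry -9/11 ≤ 0; row 3: (19/11)/(5/11) = 19/5. Minimum is 19/5 at row 3 (y leaves); pivot element 5/11.
Pivot on row 3; the z-row RHS becomes 227/11 − (-8/11)·(19/5) = 117/5.

117/5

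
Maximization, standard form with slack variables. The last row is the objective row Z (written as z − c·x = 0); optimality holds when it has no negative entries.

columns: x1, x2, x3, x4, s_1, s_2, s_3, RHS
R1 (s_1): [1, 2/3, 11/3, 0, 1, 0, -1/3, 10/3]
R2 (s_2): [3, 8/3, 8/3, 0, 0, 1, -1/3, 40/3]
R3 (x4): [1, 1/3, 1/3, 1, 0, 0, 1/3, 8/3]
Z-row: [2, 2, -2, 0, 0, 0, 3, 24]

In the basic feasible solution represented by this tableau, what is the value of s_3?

s_3 is not in the basis, so in the current basic feasible solution s_3 = 0.

0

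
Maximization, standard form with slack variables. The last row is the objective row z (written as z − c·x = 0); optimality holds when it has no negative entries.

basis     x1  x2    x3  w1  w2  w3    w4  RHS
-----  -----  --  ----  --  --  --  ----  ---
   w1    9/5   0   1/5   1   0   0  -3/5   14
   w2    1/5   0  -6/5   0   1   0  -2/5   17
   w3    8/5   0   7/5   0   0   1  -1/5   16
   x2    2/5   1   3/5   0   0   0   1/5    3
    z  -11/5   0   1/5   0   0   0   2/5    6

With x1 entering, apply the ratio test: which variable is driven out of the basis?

Column x1 entries and ratios — w1: 14/(9/5) = 70/9; w2: 17/(1/5) = 85; w3: 16/(8/5) = 10; x2: 3/(2/5) = 15/2.
Smallest ratio is 15/2 in the row of x2, so x2 leaves.

x2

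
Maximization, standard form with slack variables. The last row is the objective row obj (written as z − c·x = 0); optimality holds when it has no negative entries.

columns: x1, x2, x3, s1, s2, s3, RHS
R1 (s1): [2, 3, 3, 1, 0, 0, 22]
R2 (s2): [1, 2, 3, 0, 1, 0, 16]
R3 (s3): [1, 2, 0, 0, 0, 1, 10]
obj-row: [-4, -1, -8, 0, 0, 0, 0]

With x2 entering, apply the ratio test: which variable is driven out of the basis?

s3

Column x2 entries and ratios — s1: 22/3 = 22/3; s2: 16/2 = 8; s3: 10/2 = 5.
Smallest ratio is 5 in the row of s3, so s3 leaves.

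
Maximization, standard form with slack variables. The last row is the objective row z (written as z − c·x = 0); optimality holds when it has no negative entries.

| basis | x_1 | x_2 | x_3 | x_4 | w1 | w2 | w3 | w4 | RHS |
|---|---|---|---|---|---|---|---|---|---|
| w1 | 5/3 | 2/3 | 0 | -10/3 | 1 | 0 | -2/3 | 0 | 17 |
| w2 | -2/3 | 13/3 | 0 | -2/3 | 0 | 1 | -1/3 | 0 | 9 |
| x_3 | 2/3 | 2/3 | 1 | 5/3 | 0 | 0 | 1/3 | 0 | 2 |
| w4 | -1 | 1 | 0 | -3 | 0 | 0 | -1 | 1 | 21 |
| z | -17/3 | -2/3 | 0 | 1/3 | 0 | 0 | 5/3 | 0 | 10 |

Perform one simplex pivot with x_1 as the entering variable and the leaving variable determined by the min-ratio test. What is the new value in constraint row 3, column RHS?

Ratio test on column x_1 — row 1: 17/(5/3) = 51/5; row 2: entry -2/3 ≤ 0; row 3: 2/(2/3) = 3; row 4: entry -1 ≤ 0. Minimum is 3 at row 3 (x_3 leaves); pivot element 2/3.
Divide row 3 by 2/3; eliminate column x_1 from the other rows.
In the new row 3, the RHS entry is the old entry divided by the pivot: 2/(2/3) = 3.

3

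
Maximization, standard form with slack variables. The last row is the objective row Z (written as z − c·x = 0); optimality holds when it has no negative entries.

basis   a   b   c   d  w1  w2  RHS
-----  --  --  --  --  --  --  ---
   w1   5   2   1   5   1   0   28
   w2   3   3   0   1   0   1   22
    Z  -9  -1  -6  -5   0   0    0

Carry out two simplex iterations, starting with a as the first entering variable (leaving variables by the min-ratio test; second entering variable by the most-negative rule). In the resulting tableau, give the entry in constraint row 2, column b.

3

Ratio test on column a — row 1: 28/5 = 28/5; row 2: 22/3 = 22/3. Minimum is 28/5 at row 1 (w1 leaves); pivot element 5.
Divide row 1 by 5; eliminate column a from the other rows.
Second iteration: most negative Z-row entry is -21/5 in column c, so c enters.
Ratio test on column c — row 1: (28/5)/(1/5) = 28; row 2: entry -3/5 ≤ 0. Minimum is 28 at row 1 (a leaves); pivot element 1/5.
Divide row 1 by 1/5; eliminate column c from the other rows.
After both pivots, the entry at constraint row 2, column b is 3.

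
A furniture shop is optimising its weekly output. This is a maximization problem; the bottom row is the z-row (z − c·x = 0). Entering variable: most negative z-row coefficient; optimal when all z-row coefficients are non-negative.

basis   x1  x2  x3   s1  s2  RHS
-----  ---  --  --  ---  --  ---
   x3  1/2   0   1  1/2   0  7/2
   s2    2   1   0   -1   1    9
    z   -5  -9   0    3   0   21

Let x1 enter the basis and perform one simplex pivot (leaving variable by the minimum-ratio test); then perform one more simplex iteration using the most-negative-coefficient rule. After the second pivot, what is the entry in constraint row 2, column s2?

1

Ratio test on column x1 — row 1: (7/2)/(1/2) = 7; row 2: 9/2 = 9/2. Minimum is 9/2 at row 2 (s2 leaves); pivot element 2.
Divide row 2 by 2; eliminate column x1 from the other rows.
Second iteration: most negative z-row entry is -13/2 in column x2, so x2 enters.
Ratio test on column x2 — row 1: entry -1/4 ≤ 0; row 2: (9/2)/(1/2) = 9. Minimum is 9 at row 2 (x1 leaves); pivot element 1/2.
Divide row 2 by 1/2; eliminate column x2 from the other rows.
After both pivots, the entry at constraint row 2, column s2 is 1.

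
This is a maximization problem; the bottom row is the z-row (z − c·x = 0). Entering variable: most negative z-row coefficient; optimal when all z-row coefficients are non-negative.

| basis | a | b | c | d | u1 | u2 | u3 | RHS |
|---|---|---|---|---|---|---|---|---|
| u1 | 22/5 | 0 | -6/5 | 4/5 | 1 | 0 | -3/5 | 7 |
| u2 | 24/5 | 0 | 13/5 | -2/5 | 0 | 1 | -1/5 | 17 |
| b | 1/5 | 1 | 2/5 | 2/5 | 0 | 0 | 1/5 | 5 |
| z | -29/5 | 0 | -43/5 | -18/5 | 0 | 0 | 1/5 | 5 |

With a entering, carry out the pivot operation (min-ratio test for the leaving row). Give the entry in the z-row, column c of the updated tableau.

Ratio test on column a — row 1: 7/(22/5) = 35/22; row 2: 17/(24/5) = 85/24; row 3: 5/(1/5) = 25. Minimum is 35/22 at row 1 (u1 leaves); pivot element 22/5.
Divide row 1 by 22/5; eliminate column a from the other rows.
z-row update in column c: -43/5 − (-29/5)·(-3/11) = -112/11.

-112/11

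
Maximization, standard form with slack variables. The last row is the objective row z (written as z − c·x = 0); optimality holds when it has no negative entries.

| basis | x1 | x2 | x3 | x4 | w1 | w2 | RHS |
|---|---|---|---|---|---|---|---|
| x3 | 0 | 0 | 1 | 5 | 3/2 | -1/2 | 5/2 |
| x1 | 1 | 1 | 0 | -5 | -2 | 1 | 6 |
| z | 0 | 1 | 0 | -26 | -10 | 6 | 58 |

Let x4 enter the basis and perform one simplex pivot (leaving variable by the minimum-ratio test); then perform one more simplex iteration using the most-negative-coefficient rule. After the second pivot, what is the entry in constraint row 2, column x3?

4/3

Ratio test on column x4 — row 1: (5/2)/5 = 1/2; row 2: entry -5 ≤ 0. Minimum is 1/2 at row 1 (x3 leaves); pivot element 5.
Divide row 1 by 5; eliminate column x4 from the other rows.
Second iteration: most negative z-row entry is -11/5 in column w1, so w1 enters.
Ratio test on column w1 — row 1: (1/2)/(3/10) = 5/3; row 2: entry -1/2 ≤ 0. Minimum is 5/3 at row 1 (x4 leaves); pivot element 3/10.
Divide row 1 by 3/10; eliminate column w1 from the other rows.
After both pivots, the entry at constraint row 2, column x3 is 4/3.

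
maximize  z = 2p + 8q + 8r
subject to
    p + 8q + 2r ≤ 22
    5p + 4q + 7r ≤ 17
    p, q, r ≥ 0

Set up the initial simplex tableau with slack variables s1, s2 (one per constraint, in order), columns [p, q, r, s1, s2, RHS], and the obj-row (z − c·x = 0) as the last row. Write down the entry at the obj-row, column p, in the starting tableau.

The obj-row carries the negated objective coefficients: the p entry is -2.

-2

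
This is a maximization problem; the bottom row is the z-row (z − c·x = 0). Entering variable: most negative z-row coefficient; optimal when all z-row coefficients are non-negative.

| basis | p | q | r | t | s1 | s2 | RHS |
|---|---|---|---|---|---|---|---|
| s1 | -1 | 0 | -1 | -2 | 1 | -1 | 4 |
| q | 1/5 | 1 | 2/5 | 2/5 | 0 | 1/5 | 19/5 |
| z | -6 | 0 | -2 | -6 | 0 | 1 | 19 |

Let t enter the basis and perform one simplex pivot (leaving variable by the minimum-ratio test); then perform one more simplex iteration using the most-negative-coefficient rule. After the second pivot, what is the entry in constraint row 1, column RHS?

Ratio test on column t — row 1: entry -2 ≤ 0; row 2: (19/5)/(2/5) = 19/2. Minimum is 19/2 at row 2 (q leaves); pivot element 2/5.
Divide row 2 by 2/5; eliminate column t from the other rows.
Second iteration: most negative z-row entry is -3 in column p, so p enters.
Ratio test on column p — row 1: entry 0 ≤ 0; row 2: (19/2)/(1/2) = 19. Minimum is 19 at row 2 (t leaves); pivot element 1/2.
Divide row 2 by 1/2; eliminate column p from the other rows.
After both pivots, the entry at constraint row 1, column RHS is 23.

23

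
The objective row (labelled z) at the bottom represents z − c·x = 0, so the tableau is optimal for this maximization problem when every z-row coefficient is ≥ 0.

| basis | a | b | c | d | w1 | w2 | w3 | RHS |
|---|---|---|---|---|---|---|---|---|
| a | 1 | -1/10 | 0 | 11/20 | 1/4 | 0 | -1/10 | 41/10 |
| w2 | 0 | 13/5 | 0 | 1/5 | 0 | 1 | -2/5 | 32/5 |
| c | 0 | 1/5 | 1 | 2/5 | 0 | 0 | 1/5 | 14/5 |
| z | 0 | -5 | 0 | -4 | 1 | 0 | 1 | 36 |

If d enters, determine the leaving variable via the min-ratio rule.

c

Column d entries and ratios — a: (41/10)/(11/20) = 82/11; w2: (32/5)/(1/5) = 32; c: (14/5)/(2/5) = 7.
Smallest ratio is 7 in the row of c, so c leaves.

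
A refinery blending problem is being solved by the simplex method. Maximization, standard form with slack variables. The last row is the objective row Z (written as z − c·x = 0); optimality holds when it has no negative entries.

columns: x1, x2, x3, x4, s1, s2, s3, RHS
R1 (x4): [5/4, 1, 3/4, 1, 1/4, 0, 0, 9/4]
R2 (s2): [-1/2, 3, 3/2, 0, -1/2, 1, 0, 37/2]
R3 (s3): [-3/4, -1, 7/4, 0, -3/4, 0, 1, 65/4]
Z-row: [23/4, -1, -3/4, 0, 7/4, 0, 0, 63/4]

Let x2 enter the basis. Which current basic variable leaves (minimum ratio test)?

x4

Column x2 entries and ratios — x4: (9/4)/1 = 9/4; s2: (37/2)/3 = 37/6; s3: -1 ≤ 0, skip.
Smallest ratio is 9/4 in the row of x4, so x4 leaves.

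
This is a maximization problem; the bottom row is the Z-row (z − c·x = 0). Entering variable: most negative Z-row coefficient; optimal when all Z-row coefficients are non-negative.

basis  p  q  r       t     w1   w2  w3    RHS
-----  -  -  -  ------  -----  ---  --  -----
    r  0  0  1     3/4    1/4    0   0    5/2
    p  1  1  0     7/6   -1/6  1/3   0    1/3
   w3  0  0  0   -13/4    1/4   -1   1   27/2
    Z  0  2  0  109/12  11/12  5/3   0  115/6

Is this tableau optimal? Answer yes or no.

Every Z-row coefficient is ≥ 0, so the tableau is optimal.

yes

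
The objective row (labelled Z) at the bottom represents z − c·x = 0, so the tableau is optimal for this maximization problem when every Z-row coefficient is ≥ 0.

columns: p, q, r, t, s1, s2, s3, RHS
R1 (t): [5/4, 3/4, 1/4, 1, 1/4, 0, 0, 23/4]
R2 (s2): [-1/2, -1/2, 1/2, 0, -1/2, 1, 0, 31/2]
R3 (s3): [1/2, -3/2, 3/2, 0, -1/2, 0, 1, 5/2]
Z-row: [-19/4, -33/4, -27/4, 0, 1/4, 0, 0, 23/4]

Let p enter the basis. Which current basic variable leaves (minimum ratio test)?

t

Column p entries and ratios — t: (23/4)/(5/4) = 23/5; s2: -1/2 ≤ 0, skip; s3: (5/2)/(1/2) = 5.
Smallest ratio is 23/5 in the row of t, so t leaves.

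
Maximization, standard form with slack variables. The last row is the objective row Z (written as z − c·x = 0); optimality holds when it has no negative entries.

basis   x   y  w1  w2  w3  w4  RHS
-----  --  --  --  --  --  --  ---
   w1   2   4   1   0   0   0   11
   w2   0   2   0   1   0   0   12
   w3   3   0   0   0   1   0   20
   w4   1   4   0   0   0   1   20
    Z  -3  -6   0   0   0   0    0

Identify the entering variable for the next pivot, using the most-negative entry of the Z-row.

Negative Z-row entries: x: -3, y: -6.
The most negative is -6 in column y, so y enters.

y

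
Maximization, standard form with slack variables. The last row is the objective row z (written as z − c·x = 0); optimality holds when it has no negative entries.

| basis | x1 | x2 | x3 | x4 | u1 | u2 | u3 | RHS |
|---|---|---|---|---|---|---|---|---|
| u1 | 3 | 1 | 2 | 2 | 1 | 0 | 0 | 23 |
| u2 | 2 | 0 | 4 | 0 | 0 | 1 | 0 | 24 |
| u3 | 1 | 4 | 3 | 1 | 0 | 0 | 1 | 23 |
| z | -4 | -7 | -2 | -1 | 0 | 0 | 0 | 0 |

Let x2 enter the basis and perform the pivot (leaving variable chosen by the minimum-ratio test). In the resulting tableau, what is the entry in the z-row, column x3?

13/4

Ratio test on column x2 — row 1: 23/1 = 23; row 2: entry 0 ≤ 0; row 3: 23/4 = 23/4. Minimum is 23/4 at row 3 (u3 leaves); pivot element 4.
Divide row 3 by 4; eliminate column x2 from the other rows.
z-row update in column x3: -2 − (-7)·(3/4) = 13/4.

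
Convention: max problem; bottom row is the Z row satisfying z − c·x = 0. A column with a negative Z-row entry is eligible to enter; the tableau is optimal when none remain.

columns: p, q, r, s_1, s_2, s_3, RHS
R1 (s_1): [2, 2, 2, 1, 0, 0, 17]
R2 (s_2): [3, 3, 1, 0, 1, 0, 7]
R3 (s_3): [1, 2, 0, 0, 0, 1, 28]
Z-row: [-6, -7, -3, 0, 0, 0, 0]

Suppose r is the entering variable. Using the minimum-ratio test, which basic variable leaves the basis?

Column r entries and ratios — s_1: 17/2 = 17/2; s_2: 7/1 = 7; s_3: 0 ≤ 0, skip.
Smallest ratio is 7 in the row of s_2, so s_2 leaves.

s_2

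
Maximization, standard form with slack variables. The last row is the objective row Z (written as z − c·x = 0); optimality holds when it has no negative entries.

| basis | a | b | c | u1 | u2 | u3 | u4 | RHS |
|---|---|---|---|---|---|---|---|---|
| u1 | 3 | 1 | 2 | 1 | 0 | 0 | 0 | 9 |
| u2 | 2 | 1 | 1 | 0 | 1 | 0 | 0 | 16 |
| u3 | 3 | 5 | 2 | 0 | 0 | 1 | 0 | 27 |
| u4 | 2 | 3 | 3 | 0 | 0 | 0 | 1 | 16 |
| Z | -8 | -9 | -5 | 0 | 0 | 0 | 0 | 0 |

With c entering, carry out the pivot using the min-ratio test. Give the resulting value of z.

45/2

Ratio test on column c — row 1: 9/2 = 9/2; row 2: 16/1 = 16; row 3: 27/2 = 27/2; row 4: 16/3 = 16/3. Minimum is 9/2 at row 1 (u1 leaves); pivot element 2.
Pivot on row 1; the Z-row RHS becomes 0 − (-5)·(9/2) = 45/2.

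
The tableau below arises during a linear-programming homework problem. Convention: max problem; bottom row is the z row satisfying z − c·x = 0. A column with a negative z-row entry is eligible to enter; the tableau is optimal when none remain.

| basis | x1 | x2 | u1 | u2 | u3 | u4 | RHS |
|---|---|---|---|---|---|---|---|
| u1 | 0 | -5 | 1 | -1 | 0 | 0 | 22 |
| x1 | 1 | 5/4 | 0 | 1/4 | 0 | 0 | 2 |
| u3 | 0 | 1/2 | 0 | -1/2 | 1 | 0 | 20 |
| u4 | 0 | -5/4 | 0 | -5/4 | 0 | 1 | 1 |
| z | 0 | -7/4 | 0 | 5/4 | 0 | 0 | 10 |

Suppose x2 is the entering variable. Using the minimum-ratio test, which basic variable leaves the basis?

Column x2 entries and ratios — u1: -5 ≤ 0, skip; x1: 2/(5/4) = 8/5; u3: 20/(1/2) = 40; u4: -5/4 ≤ 0, skip.
Smallest ratio is 8/5 in the row of x1, so x1 leaves.

x1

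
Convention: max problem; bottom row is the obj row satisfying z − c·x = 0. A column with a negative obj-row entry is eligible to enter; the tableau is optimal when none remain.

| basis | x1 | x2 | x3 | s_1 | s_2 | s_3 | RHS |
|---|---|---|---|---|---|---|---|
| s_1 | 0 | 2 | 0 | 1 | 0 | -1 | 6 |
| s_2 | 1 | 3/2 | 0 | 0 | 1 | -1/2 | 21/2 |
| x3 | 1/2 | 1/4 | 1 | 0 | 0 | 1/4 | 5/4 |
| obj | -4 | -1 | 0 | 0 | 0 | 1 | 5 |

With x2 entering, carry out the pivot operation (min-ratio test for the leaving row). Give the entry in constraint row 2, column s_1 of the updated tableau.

-3/4

Ratio test on column x2 — row 1: 6/2 = 3; row 2: (21/2)/(3/2) = 7; row 3: (5/4)/(1/4) = 5. Minimum is 3 at row 1 (s_1 leaves); pivot element 2.
Divide row 1 by 2; eliminate column x2 from the other rows.
Row 2 update in column s_1: 0 − (3/2)·(1/2) = -3/4.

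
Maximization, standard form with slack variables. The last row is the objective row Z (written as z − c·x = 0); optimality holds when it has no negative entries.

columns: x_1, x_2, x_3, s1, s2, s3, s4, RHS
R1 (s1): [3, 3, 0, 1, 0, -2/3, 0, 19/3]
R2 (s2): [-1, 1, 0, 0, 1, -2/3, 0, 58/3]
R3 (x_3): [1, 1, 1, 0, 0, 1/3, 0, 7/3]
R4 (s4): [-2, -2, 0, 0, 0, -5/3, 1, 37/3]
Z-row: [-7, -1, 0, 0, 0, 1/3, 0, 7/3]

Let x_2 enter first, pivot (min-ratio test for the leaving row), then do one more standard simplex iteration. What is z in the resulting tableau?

154/9

Ratio test on column x_2 — row 1: (19/3)/3 = 19/9; row 2: (58/3)/1 = 58/3; row 3: (7/3)/1 = 7/3; row 4: entry -2 ≤ 0. Minimum is 19/9 at row 1 (s1 leaves); pivot element 3.
Pivot on row 1; the Z-row RHS becomes 7/3 − (-1)·(19/9) = 40/9.
Next entering variable (most negative Z-row entry -6): x_1.
Ratio test on column x_1 — row 1: (19/9)/1 = 19/9; row 2: entry -2 ≤ 0; row 3: entry 0 ≤ 0; row 4: entry 0 ≤ 0. Minimum is 19/9 at row 1 (x_2 leaves); pivot element 1.
After the second pivot the Z-row RHS is 40/9 − (-6)·(19/9) = 154/9.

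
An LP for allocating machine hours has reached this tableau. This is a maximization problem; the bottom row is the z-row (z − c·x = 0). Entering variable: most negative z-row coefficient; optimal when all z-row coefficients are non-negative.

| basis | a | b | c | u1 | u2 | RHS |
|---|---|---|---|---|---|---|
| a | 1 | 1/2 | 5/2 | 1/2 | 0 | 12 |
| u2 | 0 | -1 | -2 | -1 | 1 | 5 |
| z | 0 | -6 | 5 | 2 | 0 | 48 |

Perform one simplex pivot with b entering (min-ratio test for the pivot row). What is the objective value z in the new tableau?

Ratio test on column b — row 1: 12/(1/2) = 24; row 2: entry -1 ≤ 0. Minimum is 24 at row 1 (a leaves); pivot element 1/2.
Pivot on row 1; the z-row RHS becomes 48 − (-6)·24 = 192.

192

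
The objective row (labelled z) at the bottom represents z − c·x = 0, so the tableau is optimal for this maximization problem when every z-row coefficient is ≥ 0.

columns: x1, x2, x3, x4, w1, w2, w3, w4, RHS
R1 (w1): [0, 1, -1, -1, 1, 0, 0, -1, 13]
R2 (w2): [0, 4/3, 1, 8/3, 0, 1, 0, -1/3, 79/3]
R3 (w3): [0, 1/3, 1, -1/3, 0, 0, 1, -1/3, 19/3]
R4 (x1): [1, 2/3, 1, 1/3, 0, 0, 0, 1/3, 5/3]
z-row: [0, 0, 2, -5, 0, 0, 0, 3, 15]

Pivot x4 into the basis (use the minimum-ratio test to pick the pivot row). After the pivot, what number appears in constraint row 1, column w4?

0

Ratio test on column x4 — row 1: entry -1 ≤ 0; row 2: (79/3)/(8/3) = 79/8; row 3: entry -1/3 ≤ 0; row 4: (5/3)/(1/3) = 5. Minimum is 5 at row 4 (x1 leaves); pivot element 1/3.
Divide row 4 by 1/3; eliminate column x4 from the other rows.
Row 1 update in column w4: -1 − (-1)·1 = 0.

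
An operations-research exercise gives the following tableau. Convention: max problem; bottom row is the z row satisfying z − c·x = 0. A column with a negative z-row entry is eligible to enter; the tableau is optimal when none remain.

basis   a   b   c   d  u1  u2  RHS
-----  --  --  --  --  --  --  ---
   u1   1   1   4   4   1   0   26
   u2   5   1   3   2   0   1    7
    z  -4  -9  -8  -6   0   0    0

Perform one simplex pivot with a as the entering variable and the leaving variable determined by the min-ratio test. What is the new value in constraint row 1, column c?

Ratio test on column a — row 1: 26/1 = 26; row 2: 7/5 = 7/5. Minimum is 7/5 at row 2 (u2 leaves); pivot element 5.
Divide row 2 by 5; eliminate column a from the other rows.
Row 1 update in column c: 4 − 1·(3/5) = 17/5.

17/5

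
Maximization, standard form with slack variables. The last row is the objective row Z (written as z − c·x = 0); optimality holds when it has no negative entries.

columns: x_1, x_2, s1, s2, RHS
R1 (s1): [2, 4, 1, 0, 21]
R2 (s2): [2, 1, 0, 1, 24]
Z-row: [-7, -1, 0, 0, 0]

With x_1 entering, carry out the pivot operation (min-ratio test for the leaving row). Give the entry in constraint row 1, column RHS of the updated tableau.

Ratio test on column x_1 — row 1: 21/2 = 21/2; row 2: 24/2 = 12. Minimum is 21/2 at row 1 (s1 leaves); pivot element 2.
Divide row 1 by 2; eliminate column x_1 from the other rows.
In the new row 1, the RHS entry is the old entry divided by the pivot: 21/2 = 21/2.

21/2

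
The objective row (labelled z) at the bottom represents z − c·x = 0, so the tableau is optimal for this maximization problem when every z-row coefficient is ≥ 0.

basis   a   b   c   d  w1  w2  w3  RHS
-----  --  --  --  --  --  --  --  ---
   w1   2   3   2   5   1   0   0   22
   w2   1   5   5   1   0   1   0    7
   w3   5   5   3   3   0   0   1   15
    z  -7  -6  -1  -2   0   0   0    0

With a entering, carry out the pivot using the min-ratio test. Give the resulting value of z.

Ratio test on column a — row 1: 22/2 = 11; row 2: 7/1 = 7; row 3: 15/5 = 3. Minimum is 3 at row 3 (w3 leaves); pivot element 5.
Pivot on row 3; the z-row RHS becomes 0 − (-7)·3 = 21.

21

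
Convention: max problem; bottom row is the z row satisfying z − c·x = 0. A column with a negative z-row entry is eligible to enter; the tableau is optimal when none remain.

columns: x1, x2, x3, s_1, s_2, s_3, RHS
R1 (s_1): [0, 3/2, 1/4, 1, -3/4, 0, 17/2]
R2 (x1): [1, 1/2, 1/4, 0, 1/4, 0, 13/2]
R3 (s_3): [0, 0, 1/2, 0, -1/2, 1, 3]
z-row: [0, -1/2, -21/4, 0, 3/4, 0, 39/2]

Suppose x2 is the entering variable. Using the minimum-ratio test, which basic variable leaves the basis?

s_1

Column x2 entries and ratios — s_1: (17/2)/(3/2) = 17/3; x1: (13/2)/(1/2) = 13; s_3: 0 ≤ 0, skip.
Smallest ratio is 17/3 in the row of s_1, so s_1 leaves.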